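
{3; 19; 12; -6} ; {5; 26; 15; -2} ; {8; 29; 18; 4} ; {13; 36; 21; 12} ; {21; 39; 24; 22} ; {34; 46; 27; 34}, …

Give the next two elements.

{55; 49; 30; 48}, {89; 56; 33; 64}

First entry: each term is the sum of the two before it; 3, 5, 8, 13, 21, 34 → 55 → 89.
Second entry — alternating steps +7, +3, +7, +3, …: 19, 26, 29, 36, 39, 46 → 49 → 56.
Third entry goes 12, 15, 18, 21, 24, 27 → 30 → 33 (+3 each step).
For the fourth entry, differences are 4, 6, 8, … (increasing by 2 each time): -6, -2, 4, 12, 22, 34 → 48 → 64.
Putting the parts together: {55; 49; 30; 48} and then {89; 56; 33; 64}.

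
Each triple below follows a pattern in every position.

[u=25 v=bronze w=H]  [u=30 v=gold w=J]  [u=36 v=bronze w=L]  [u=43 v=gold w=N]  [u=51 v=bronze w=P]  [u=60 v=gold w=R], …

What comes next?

U — differences are 5, 6, 7, … (increasing by 1 each time): 25, 30, 36, 43, 51, 60 → 70.
V — alternates bronze ↔ gold: bronze, gold, bronze, gold, bronze, gold → bronze.
W — letters move forward 2 places in the alphabet: H, J, L, N, P, R → T.
Combining the parts gives [u=70 v=bronze w=T].

[u=70 v=bronze w=T]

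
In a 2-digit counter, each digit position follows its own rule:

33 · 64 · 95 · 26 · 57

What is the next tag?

88

First digit: 3, 6, 9, 2, 5 → 8 (+3 each step, mod 10).
Second digit: +1 each step, mod 10; 3, 4, 5, 6, 7 → 8.
Combining the parts gives 88.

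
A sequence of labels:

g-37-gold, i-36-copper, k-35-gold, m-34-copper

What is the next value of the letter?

o

Letter: letters move forward 2 places in the alphabet, so g, i, k, m → o.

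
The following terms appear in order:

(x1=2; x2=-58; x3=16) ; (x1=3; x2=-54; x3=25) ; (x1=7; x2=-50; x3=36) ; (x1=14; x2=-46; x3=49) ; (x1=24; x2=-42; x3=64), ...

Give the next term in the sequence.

(x1=37; x2=-38; x3=81)

X1: differences are 1, 4, 7, … (increasing by 3 each time); 2, 3, 7, 14, 24 → 37.
X2: -58, -54, -50, -46, -42 → -38 (+4 each step).
For the x3, perfect squares: 4², 5², 6², …: 16, 25, 36, 49, 64 → 81.
Combining the parts gives (x1=37; x2=-38; x3=81).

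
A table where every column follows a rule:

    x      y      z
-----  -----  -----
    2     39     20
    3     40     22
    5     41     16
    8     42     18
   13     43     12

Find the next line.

For the column x, each term is the sum of the two before it: 2, 3, 5, 8, 13 → 21.
Column y goes 39, 40, 41, 42, 43 → 44 (+1 each step).
Column z — alternating steps +2, −6, +2, −6, …: 20, 22, 16, 18, 12 → 14.
Putting it together: 21  44  14.

21  44  14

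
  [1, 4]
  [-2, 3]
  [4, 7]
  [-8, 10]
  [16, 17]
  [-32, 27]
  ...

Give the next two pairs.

For the first part, ×(-2) each step: 1, -2, 4, -8, 16, -32 → 64 → -128.
Second part: each term is the sum of the two before it, so 4, 3, 7, 10, 17, 27 → 44 → 71.
Putting the parts together: [64, 44] and then [-128, 71].

[64, 44], [-128, 71]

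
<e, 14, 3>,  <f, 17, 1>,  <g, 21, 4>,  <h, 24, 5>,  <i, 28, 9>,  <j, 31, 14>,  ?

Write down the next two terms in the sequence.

<k, 35, 23>, <l, 38, 37>

Letter — letters move forward 1 place in the alphabet: e, f, g, h, i, j → k → l.
Second slot: alternating steps +3, +4, +3, +4, …; 14, 17, 21, 24, 28, 31 → 35 → 38.
Third slot: each term is the sum of the two before it; 3, 1, 4, 5, 9, 14 → 23 → 37.
Putting the parts together: <k, 35, 23> and then <l, 38, 37>.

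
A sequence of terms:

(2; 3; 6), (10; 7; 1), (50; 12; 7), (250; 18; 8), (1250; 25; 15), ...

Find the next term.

First part — ×5 each step: 2, 10, 50, 250, 1250 → 6250.
For the second part, differences are 4, 5, 6, … (increasing by 1 each time): 3, 7, 12, 18, 25 → 33.
Third part goes 6, 1, 7, 8, 15 → 23 (each term is the sum of the two before it).
So the next term is (6250; 33; 23).

(6250; 33; 23)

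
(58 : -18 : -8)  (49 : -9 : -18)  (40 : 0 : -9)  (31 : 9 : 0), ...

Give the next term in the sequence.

(22 : 18 : 9)

First value: −9 each step, so 58, 49, 40, 31 → 22.
Second value: -18, -9, 0, 9 → 18 (+9 each step).
For the third value, always the previous value of the second value: -8, -18, -9, 0 → 9.
Combining the parts gives (22 : 18 : 9).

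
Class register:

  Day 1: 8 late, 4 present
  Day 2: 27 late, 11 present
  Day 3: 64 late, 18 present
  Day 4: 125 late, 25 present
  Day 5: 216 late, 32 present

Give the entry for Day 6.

Late goes 8, 27, 64, 125, 216 → 343 (perfect cubes: 2³, 3³, 4³, …).
Present: +7 each step; 4, 11, 18, 25, 32 → 39.
So the next record is 343 late, 39 present.

343 late, 39 present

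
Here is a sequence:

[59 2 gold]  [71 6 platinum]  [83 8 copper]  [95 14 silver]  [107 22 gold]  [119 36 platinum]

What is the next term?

[131 58 copper]

First value goes 59, 71, 83, 95, 107, 119 → 131 (+12 each step).
Second value goes 2, 6, 8, 14, 22, 36 → 58 (each term is the sum of the two before it).
Metal: gold, platinum, copper, silver, gold, platinum → copper (repeats gold → platinum → copper → silver).
Combining the parts gives [131 58 copper].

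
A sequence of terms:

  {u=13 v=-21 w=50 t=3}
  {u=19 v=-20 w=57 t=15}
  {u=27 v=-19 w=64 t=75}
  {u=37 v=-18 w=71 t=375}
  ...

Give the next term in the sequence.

U — differences are 6, 8, 10, … (increasing by 2 each time): 13, 19, 27, 37 → 49.
V goes -21, -20, -19, -18 → -17 (+1 each step).
W: 50, 57, 64, 71 → 78 (+7 each step).
T: ×5 each step; 3, 15, 75, 375 → 1875.
Putting it together: {u=49 v=-17 w=78 t=1875}.

{u=49 v=-17 w=78 t=1875}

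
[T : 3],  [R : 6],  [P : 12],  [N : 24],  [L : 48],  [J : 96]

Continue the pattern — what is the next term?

[H : 192]

Letter: T, R, P, N, L, J → H (letters move back 2 places in the alphabet).
For the second coordinate, ×2 each step: 3, 6, 12, 24, 48, 96 → 192.
So the next term is [H : 192].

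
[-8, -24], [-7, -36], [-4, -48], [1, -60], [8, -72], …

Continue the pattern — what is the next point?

[17, -84]

For the first entry, differences are 1, 3, 5, … (increasing by 2 each time): -8, -7, -4, 1, 8 → 17.
Second entry: -24, -36, -48, -60, -72 → -84 (−12 each step).
So the next point is [17, -84].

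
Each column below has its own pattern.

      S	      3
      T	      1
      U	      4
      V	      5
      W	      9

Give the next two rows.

X  14; Y  23

For the letter, letters move forward 1 place in the alphabet: S, T, U, V, W → X → Y.
For the second component, each term is the sum of the two before it: 3, 1, 4, 5, 9 → 14 → 23.
So the next two rows are X  14 and Y  23.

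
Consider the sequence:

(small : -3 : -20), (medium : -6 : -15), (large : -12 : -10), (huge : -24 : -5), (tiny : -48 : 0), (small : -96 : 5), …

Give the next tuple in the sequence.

For the size, repeats small → medium → large → huge → tiny: small, medium, large, huge, tiny, small → medium.
Second component — ×2 each step: -3, -6, -12, -24, -48, -96 → -192.
For the third component, +5 each step: -20, -15, -10, -5, 0, 5 → 10.
Combining the parts gives (medium : -192 : 10).

(medium : -192 : 10)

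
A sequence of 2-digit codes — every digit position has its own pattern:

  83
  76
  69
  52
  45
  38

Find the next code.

21

First digit goes 8, 7, 6, 5, 4, 3 → 2 (−1 each step, mod 10).
For the second digit, +3 each step, mod 10: 3, 6, 9, 2, 5, 8 → 1.
Combining the parts gives 21.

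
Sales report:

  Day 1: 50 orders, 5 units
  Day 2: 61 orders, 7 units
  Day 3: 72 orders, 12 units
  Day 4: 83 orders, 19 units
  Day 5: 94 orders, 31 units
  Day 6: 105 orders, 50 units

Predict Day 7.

Orders: +11 each step, so 50, 61, 72, 83, 94, 105 → 116.
Units goes 5, 7, 12, 19, 31, 50 → 81 (each term is the sum of the two before it).
Combining the parts gives 116 orders, 81 units.

116 orders, 81 units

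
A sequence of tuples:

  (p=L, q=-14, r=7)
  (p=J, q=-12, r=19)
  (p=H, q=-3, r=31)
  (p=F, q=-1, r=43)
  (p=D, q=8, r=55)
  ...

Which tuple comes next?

(p=B, q=10, r=67)

P goes L, J, H, F, D → B (letters move back 2 places in the alphabet).
Q: alternating steps +2, +9, +2, +9, …; -14, -12, -3, -1, 8 → 10.
For the r, +12 each step: 7, 19, 31, 43, 55 → 67.
Putting it together: (p=B, q=10, r=67).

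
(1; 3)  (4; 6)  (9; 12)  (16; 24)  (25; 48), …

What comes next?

First value: perfect squares: 1², 2², 3², …, so 1, 4, 9, 16, 25 → 36.
Second value: ×2 each step, so 3, 6, 12, 24, 48 → 96.
So the next tuple is (36; 96).

(36; 96)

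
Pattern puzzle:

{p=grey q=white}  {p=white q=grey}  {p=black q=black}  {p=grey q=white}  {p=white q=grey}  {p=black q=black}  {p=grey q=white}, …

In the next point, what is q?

grey

P: repeats grey → white → black, so grey, white, black, grey, white, black, grey → white.
For the q, repeats white → grey → black: white, grey, black, white, grey, black, white → grey.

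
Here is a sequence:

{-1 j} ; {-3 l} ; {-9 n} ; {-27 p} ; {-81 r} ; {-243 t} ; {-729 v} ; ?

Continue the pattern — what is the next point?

First part: ×3 each step; -1, -3, -9, -27, -81, -243, -729 → -2187.
Letter: letters move forward 2 places in the alphabet; j, l, n, p, r, t, v → x.
Putting it together: {-2187 x}.

{-2187 x}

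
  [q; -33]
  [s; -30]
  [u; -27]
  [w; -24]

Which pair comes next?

Letter — letters move forward 2 places in the alphabet: q, s, u, w → y.
Second value: -33, -30, -27, -24 → -21 (+3 each step).
So the next pair is [y; -21].

[y; -21]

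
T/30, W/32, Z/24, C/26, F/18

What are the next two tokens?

For the letter, letters move forward 3 places in the alphabet, wrapping Z→A: T, W, Z, C, F → I → L.
For the second component, alternating steps +2, −8, +2, −8, …: 30, 32, 24, 26, 18 → 20 → 12.
So the next two tokens are I/20 and L/12.

I/20, L/12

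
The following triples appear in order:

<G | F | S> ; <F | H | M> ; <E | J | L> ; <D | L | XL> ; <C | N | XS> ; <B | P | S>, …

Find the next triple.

<A | R | M>

First letter: letters move back 1 place in the alphabet; G, F, E, D, C, B → A.
For the second letter, letters move forward 2 places in the alphabet: F, H, J, L, N, P → R.
Size: repeats S → M → L → XL → XS; S, M, L, XL, XS, S → M.
So the next triple is <A | R | M>.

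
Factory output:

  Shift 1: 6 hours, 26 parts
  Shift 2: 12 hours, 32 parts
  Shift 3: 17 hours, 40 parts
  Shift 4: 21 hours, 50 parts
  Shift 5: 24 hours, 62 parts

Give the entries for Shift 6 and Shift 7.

Hours: differences are 6, 5, 4, … (decreasing by 1 each time); 6, 12, 17, 21, 24 → 26 → 27.
Parts: differences are 6, 8, 10, … (increasing by 2 each time); 26, 32, 40, 50, 62 → 76 → 92.
So the next two lines are 26 hours, 76 parts and 27 hours, 92 parts.

26 hours, 76 parts; 27 hours, 92 parts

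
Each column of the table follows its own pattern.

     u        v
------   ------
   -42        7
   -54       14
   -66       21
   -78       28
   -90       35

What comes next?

-102  42

Column u: −12 each step; -42, -54, -66, -78, -90 → -102.
For the column v, +7 each step: 7, 14, 21, 28, 35 → 42.
Putting it together: -102  42.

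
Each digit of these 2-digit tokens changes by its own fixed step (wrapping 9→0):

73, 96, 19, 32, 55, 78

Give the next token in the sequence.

91

First digit: +2 each step, mod 10, so 7, 9, 1, 3, 5, 7 → 9.
Second digit: +3 each step, mod 10; 3, 6, 9, 2, 5, 8 → 1.
So the next token is 91.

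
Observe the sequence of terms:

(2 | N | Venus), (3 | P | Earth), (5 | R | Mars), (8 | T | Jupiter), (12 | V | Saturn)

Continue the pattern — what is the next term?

First part: 2, 3, 5, 8, 12 → 17 (differences are 1, 2, 3, … (increasing by 1 each time)).
Letter: letters move forward 2 places in the alphabet, so N, P, R, T, V → X.
For the planet, runs through the planets Mercury→Neptune: Venus, Earth, Mars, Jupiter, Saturn → Uranus.
Combining the parts gives (17 | X | Uranus).

(17 | X | Uranus)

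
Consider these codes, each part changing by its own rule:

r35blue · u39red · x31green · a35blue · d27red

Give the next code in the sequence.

Letter goes r, u, x, a, d → g (letters move forward 3 places in the alphabet, wrapping Z→A).
Second component goes 35, 39, 31, 35, 27 → 31 (alternating steps +4, −8, +4, −8, …).
Colour — repeats blue → red → green: blue, red, green, blue, red → green.
Combining the parts gives g31green.

g31green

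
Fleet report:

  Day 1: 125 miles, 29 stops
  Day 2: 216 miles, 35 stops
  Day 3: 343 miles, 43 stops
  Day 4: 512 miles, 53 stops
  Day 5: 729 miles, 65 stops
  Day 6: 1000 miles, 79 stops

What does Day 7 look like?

1331 miles, 95 stops

For the miles, perfect cubes: 5³, 6³, 7³, …: 125, 216, 343, 512, 729, 1000 → 1331.
Stops — differences are 6, 8, 10, … (increasing by 2 each time): 29, 35, 43, 53, 65, 79 → 95.
Putting it together: 1331 miles, 95 stops.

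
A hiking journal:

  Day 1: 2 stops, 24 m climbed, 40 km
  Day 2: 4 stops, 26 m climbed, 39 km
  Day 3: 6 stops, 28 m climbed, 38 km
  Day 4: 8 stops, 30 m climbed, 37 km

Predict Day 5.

10 stops, 32 m climbed, 36 km

Stops: +2 each step, so 2, 4, 6, 8 → 10.
M climbed: 24, 26, 28, 30 → 32 (+2 each step).
Km: −1 each step; 40, 39, 38, 37 → 36.
So the next row is 10 stops, 32 m climbed, 36 km.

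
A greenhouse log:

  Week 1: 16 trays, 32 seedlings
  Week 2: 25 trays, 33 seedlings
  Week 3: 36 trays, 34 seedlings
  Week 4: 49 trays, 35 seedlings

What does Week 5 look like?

64 trays, 36 seedlings

For the trays, perfect squares: 4², 5², 6², …: 16, 25, 36, 49 → 64.
Seedlings: 32, 33, 34, 35 → 36 (+1 each step).
Combining the parts gives 64 trays, 36 seedlings.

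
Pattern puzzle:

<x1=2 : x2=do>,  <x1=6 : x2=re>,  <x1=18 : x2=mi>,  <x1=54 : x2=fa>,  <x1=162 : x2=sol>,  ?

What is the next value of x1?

486

For the x1, ×3 each step: 2, 6, 18, 54, 162 → 486.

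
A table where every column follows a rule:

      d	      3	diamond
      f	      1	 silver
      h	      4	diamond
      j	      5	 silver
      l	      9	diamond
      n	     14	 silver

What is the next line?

Letter goes d, f, h, j, l, n → p (letters move forward 2 places in the alphabet).
Second component: each term is the sum of the two before it, so 3, 1, 4, 5, 9, 14 → 23.
Rank goes diamond, silver, diamond, silver, diamond, silver → diamond (alternates diamond ↔ silver).
Putting it together: p  23  diamond.

p  23  diamond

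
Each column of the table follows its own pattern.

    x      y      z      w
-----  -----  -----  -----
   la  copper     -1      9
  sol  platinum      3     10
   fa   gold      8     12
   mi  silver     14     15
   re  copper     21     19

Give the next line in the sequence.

do  platinum  29  24

Column x: runs backward through the solfège scale do→ti, so la, sol, fa, mi, re → do.
Column y: copper, platinum, gold, silver, copper → platinum (repeats copper → platinum → gold → silver).
Column z: -1, 3, 8, 14, 21 → 29 (differences are 4, 5, 6, … (increasing by 1 each time)).
Column w: 9, 10, 12, 15, 19 → 24 (differences are 1, 2, 3, … (increasing by 1 each time)).
Putting it together: do  platinum  29  24.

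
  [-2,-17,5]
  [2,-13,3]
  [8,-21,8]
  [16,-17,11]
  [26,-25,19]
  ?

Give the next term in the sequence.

[38,-21,30]

First value: differences are 4, 6, 8, … (increasing by 2 each time); -2, 2, 8, 16, 26 → 38.
Second value goes -17, -13, -21, -17, -25 → -21 (alternating steps +4, −8, +4, −8, …).
For the third value, each term is the sum of the two before it: 5, 3, 8, 11, 19 → 30.
So the next term is [38,-21,30].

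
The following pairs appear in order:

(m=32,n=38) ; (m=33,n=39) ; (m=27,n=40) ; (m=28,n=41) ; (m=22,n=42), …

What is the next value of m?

M: alternating steps +1, −6, +1, −6, …, so 32, 33, 27, 28, 22 → 23.

23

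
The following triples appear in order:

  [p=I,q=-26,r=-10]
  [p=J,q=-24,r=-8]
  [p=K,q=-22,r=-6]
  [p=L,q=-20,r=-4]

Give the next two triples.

P goes I, J, K, L → M → N (letters move forward 1 place in the alphabet).
For the q, +2 each step: -26, -24, -22, -20 → -18 → -16.
R: -10, -8, -6, -4 → -2 → 0 (+2 each step).
Putting the parts together: [p=M,q=-18,r=-2] and then [p=N,q=-16,r=0].

[p=M,q=-18,r=-2], [p=N,q=-16,r=0]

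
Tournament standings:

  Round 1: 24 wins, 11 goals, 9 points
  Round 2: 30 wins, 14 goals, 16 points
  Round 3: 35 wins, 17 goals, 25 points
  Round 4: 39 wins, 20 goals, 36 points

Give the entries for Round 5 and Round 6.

Wins — differences are 6, 5, 4, … (decreasing by 1 each time): 24, 30, 35, 39 → 42 → 44.
Goals: 11, 14, 17, 20 → 23 → 26 (+3 each step).
Points goes 9, 16, 25, 36 → 49 → 64 (perfect squares: 3², 4², 5², …).
Putting the parts together: 42 wins, 23 goals, 49 points and then 44 wins, 26 goals, 64 points.

42 wins, 23 goals, 49 points; 44 wins, 26 goals, 64 points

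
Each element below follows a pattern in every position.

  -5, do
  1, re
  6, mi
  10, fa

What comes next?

First slot: differences are 6, 5, 4, … (decreasing by 1 each time); -5, 1, 6, 10 → 13.
Note: do, re, mi, fa → sol (runs through the solfège scale do→ti).
So the next element is 13, sol.

13, sol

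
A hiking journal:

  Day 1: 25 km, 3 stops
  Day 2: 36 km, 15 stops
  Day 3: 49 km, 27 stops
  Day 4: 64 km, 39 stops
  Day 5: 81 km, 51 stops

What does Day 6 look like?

100 km, 63 stops

Km — perfect squares: 5², 6², 7², …: 25, 36, 49, 64, 81 → 100.
Stops: +12 each step; 3, 15, 27, 39, 51 → 63.
So the next row is 100 km, 63 stops.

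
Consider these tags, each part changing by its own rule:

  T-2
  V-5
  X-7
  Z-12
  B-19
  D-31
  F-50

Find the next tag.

H-81

Letter: T, V, X, Z, B, D, F → H (letters move forward 2 places in the alphabet, wrapping Z→A).
Second component: each term is the sum of the two before it; 2, 5, 7, 12, 19, 31, 50 → 81.
Putting it together: H-81.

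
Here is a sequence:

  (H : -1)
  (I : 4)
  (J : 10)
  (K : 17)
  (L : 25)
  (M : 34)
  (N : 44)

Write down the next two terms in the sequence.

(O : 55), (P : 67)

For the letter, letters move forward 1 place in the alphabet: H, I, J, K, L, M, N → O → P.
For the second part, differences are 5, 6, 7, … (increasing by 1 each time): -1, 4, 10, 17, 25, 34, 44 → 55 → 67.
Putting the parts together: (O : 55) and then (P : 67).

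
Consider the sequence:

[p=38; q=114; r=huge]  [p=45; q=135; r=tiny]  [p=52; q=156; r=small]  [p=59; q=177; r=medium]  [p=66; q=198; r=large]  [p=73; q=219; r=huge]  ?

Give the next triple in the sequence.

P: +7 each step; 38, 45, 52, 59, 66, 73 → 80.
For the q, always 3 × the p: 114, 135, 156, 177, 198, 219 → 240.
R: repeats huge → tiny → small → medium → large; huge, tiny, small, medium, large, huge → tiny.
Putting it together: [p=80; q=240; r=tiny].

[p=80; q=240; r=tiny]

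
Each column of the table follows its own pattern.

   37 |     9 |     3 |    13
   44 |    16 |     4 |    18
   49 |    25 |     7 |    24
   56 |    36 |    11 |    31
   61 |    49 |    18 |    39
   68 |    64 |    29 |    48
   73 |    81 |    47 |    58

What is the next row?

80  100  76  69

First component — alternating steps +7, +5, +7, +5, …: 37, 44, 49, 56, 61, 68, 73 → 80.
Second component: 9, 16, 25, 36, 49, 64, 81 → 100 (perfect squares: 3², 4², 5², …).
For the third component, each term is the sum of the two before it: 3, 4, 7, 11, 18, 29, 47 → 76.
For the fourth component, differences are 5, 6, 7, … (increasing by 1 each time): 13, 18, 24, 31, 39, 48, 58 → 69.
Putting it together: 80  100  76  69.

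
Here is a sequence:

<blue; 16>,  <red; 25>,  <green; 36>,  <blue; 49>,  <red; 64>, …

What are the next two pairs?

Colour — repeats blue → red → green: blue, red, green, blue, red → green → blue.
Second entry — perfect squares: 4², 5², 6², …: 16, 25, 36, 49, 64 → 81 → 100.
Putting the parts together: <green; 81> and then <blue; 100>.

<green; 81>, <blue; 100>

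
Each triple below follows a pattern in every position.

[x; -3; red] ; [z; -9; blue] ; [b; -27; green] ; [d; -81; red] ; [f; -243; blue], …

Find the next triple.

For the letter, letters move forward 2 places in the alphabet, wrapping Z→A: x, z, b, d, f → h.
Second slot: -3, -9, -27, -81, -243 → -729 (×3 each step).
Colour: red, blue, green, red, blue → green (repeats red → blue → green).
Putting it together: [h; -729; green].

[h; -729; green]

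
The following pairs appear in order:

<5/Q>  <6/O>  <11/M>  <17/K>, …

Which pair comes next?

For the first part, each term is the sum of the two before it: 5, 6, 11, 17 → 28.
Letter: letters move back 2 places in the alphabet; Q, O, M, K → I.
Combining the parts gives <28/I>.

<28/I>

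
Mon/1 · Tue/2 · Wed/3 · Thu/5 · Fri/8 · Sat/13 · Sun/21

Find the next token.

Day — runs through the weekdays Mon→Sun: Mon, Tue, Wed, Thu, Fri, Sat, Sun → Mon.
Second component: 1, 2, 3, 5, 8, 13, 21 → 34 (each term is the sum of the two before it).
Combining the parts gives Mon/34.

Mon/34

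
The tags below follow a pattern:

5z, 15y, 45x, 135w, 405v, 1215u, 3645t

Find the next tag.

10935s

For the first component, ×3 each step: 5, 15, 45, 135, 405, 1215, 3645 → 10935.
Letter: letters move back 1 place in the alphabet, so z, y, x, w, v, u, t → s.
Putting it together: 10935s.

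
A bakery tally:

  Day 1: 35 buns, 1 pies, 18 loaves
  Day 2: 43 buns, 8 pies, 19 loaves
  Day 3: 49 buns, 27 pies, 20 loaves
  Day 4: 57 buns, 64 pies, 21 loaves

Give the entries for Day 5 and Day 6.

63 buns, 125 pies, 22 loaves; 71 buns, 216 pies, 23 loaves

For the buns, alternating steps +8, +6, +8, +6, …: 35, 43, 49, 57 → 63 → 71.
Pies: perfect cubes: 1³, 2³, 3³, …; 1, 8, 27, 64 → 125 → 216.
Loaves: +1 each step, so 18, 19, 20, 21 → 22 → 23.
So the next two lines are 63 buns, 125 pies, 22 loaves and 71 buns, 216 pies, 23 loaves.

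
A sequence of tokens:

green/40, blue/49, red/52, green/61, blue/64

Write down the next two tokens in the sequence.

red/73, green/76

Colour — repeats green → blue → red: green, blue, red, green, blue → red → green.
Second component — alternating steps +9, +3, +9, +3, …: 40, 49, 52, 61, 64 → 73 → 76.
So the next two tokens are red/73 and green/76.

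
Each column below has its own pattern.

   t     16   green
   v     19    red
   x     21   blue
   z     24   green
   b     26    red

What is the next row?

d  29  blue

Letter: letters move forward 2 places in the alphabet, wrapping Z→A; t, v, x, z, b → d.
Second component goes 16, 19, 21, 24, 26 → 29 (alternating steps +3, +2, +3, +2, …).
Colour: repeats green → red → blue, so green, red, blue, green, red → blue.
Combining the parts gives d  29  blue.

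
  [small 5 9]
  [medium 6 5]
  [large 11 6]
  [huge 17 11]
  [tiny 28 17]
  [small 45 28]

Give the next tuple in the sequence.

[medium 73 45]

Size: repeats small → medium → large → huge → tiny; small, medium, large, huge, tiny, small → medium.
Second coordinate: 5, 6, 11, 17, 28, 45 → 73 (each term is the sum of the two before it).
Third coordinate: always the previous value of the second coordinate, so 9, 5, 6, 11, 17, 28 → 45.
So the next tuple is [medium 73 45].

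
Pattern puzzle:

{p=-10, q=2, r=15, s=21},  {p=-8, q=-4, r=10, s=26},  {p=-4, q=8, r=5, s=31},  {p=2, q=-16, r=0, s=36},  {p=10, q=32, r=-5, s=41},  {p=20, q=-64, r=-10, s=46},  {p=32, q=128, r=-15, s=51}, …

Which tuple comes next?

{p=46, q=-256, r=-20, s=56}

For the p, differences are 2, 4, 6, … (increasing by 2 each time): -10, -8, -4, 2, 10, 20, 32 → 46.
Q goes 2, -4, 8, -16, 32, -64, 128 → -256 (×(-2) each step).
R — −5 each step: 15, 10, 5, 0, -5, -10, -15 → -20.
For the s, together with the r always sums to 36: 21, 26, 31, 36, 41, 46, 51 → 56.
Combining the parts gives {p=46, q=-256, r=-20, s=56}.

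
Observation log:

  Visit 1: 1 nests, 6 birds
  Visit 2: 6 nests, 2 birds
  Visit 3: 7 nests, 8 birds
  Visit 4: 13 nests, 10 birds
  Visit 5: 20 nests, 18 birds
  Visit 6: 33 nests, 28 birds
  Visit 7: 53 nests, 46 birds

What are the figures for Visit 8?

For the nests, each term is the sum of the two before it: 1, 6, 7, 13, 20, 33, 53 → 86.
Birds: each term is the sum of the two before it; 6, 2, 8, 10, 18, 28, 46 → 74.
So the next record is 86 nests, 74 birds.

86 nests, 74 birds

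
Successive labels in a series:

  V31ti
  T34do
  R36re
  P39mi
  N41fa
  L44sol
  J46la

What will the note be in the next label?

ti

Note: runs through the solfège scale do→ti, so ti, do, re, mi, fa, sol, la → ti.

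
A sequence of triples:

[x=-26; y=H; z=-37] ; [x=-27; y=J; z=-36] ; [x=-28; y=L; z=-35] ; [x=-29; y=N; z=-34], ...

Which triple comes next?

X — −1 each step: -26, -27, -28, -29 → -30.
Y: letters move forward 2 places in the alphabet; H, J, L, N → P.
Z — +1 each step: -37, -36, -35, -34 → -33.
Putting it together: [x=-30; y=P; z=-33].

[x=-30; y=P; z=-33]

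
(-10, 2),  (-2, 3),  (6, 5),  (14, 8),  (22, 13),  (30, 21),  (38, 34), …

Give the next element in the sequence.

For the first value, +8 each step: -10, -2, 6, 14, 22, 30, 38 → 46.
Second value goes 2, 3, 5, 8, 13, 21, 34 → 55 (each term is the sum of the two before it).
Combining the parts gives (46, 55).

(46, 55)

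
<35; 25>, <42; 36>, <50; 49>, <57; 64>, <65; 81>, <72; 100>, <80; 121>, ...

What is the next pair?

First slot — alternating steps +7, +8, +7, +8, …: 35, 42, 50, 57, 65, 72, 80 → 87.
Second slot: perfect squares: 5², 6², 7², …, so 25, 36, 49, 64, 81, 100, 121 → 144.
So the next pair is <87; 144>.

<87; 144>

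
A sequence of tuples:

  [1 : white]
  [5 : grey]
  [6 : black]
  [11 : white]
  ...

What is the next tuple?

First component: each term is the sum of the two before it; 1, 5, 6, 11 → 17.
Shade goes white, grey, black, white → grey (repeats white → grey → black).
Putting it together: [17 : grey].

[17 : grey]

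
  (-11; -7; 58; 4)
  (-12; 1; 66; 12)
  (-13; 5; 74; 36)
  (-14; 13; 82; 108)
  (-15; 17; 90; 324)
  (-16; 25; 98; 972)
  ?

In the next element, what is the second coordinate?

29

Second coordinate: alternating steps +8, +4, +8, +4, …; -7, 1, 5, 13, 17, 25 → 29.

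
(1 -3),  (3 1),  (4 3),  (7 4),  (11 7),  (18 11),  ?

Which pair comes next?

(29 18)

First part: 1, 3, 4, 7, 11, 18 → 29 (each term is the sum of the two before it).
Second part — always the previous value of the first part: -3, 1, 3, 4, 7, 11 → 18.
So the next pair is (29 18).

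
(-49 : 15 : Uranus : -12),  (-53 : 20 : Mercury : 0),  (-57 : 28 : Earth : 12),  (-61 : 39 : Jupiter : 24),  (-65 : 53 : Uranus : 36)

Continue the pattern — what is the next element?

(-69 : 70 : Mercury : 48)

For the first part, −4 each step: -49, -53, -57, -61, -65 → -69.
Second part: differences are 5, 8, 11, … (increasing by 3 each time); 15, 20, 28, 39, 53 → 70.
Planet goes Uranus, Mercury, Earth, Jupiter, Uranus → Mercury (repeats Uranus → Mercury → Earth → Jupiter).
Fourth part: -12, 0, 12, 24, 36 → 48 (+12 each step).
Combining the parts gives (-69 : 70 : Mercury : 48).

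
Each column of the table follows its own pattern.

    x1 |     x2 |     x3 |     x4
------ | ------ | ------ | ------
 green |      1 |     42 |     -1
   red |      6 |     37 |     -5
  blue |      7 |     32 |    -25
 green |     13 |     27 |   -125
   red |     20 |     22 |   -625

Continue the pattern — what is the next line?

blue  33  17  -3125

Column x1: green, red, blue, green, red → blue (repeats green → red → blue).
Column x2: 1, 6, 7, 13, 20 → 33 (each term is the sum of the two before it).
Column x3 — −5 each step: 42, 37, 32, 27, 22 → 17.
Column x4: -1, -5, -25, -125, -625 → -3125 (×5 each step).
So the next line is blue  33  17  -3125.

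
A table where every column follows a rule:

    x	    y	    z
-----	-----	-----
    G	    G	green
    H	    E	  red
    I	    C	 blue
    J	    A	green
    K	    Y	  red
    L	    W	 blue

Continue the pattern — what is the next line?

Column x: letters move forward 1 place in the alphabet; G, H, I, J, K, L → M.
Column y: letters move back 2 places in the alphabet, wrapping A→Z, so G, E, C, A, Y, W → U.
Column z goes green, red, blue, green, red, blue → green (repeats green → red → blue).
So the next line is M  U  green.

M  U  green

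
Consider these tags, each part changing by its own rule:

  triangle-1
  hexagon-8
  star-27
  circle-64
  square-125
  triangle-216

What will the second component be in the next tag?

343

Shape: repeats triangle → hexagon → star → circle → square; triangle, hexagon, star, circle, square, triangle → hexagon.
Second component: perfect cubes: 1³, 2³, 3³, …, so 1, 8, 27, 64, 125, 216 → 343.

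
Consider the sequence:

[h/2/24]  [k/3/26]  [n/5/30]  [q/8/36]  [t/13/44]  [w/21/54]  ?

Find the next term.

For the letter, letters move forward 3 places in the alphabet: h, k, n, q, t, w → z.
Second coordinate: each term is the sum of the two before it, so 2, 3, 5, 8, 13, 21 → 34.
Third coordinate goes 24, 26, 30, 36, 44, 54 → 66 (differences are 2, 4, 6, … (increasing by 2 each time)).
Combining the parts gives [z/34/66].

[z/34/66]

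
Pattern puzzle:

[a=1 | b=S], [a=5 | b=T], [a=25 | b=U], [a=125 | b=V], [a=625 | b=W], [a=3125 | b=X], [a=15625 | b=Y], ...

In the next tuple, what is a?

A: 1, 5, 25, 125, 625, 3125, 15625 → 78125 (×5 each step).

78125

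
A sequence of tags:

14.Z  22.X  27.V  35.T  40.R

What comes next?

48.P

First component: alternating steps +8, +5, +8, +5, …, so 14, 22, 27, 35, 40 → 48.
Letter: Z, X, V, T, R → P (letters move back 2 places in the alphabet).
Putting it together: 48.P.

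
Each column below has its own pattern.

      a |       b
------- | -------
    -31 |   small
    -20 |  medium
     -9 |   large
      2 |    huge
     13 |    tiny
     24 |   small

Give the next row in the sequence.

35  medium

Column a: +11 each step, so -31, -20, -9, 2, 13, 24 → 35.
For the column b, repeats small → medium → large → huge → tiny: small, medium, large, huge, tiny, small → medium.
So the next row is 35  medium.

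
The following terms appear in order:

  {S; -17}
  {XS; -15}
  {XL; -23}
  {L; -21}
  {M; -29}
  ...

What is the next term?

Size goes S, XS, XL, L, M → S (runs backward through clothing sizes XS→XL).
Second slot: -17, -15, -23, -21, -29 → -27 (alternating steps +2, −8, +2, −8, …).
So the next term is {S; -27}.

{S; -27}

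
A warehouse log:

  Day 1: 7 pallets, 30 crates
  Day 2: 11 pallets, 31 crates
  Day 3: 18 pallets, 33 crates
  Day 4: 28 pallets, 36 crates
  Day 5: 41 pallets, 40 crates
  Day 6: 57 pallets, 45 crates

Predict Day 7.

Pallets: differences are 4, 7, 10, … (increasing by 3 each time); 7, 11, 18, 28, 41, 57 → 76.
For the crates, differences are 1, 2, 3, … (increasing by 1 each time): 30, 31, 33, 36, 40, 45 → 51.
Putting it together: 76 pallets, 51 crates.

76 pallets, 51 crates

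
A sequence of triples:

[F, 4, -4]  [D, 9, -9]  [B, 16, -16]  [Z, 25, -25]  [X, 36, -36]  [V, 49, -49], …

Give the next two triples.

[T, 64, -64], [R, 81, -81]

Letter: letters move back 2 places in the alphabet, wrapping A→Z; F, D, B, Z, X, V → T → R.
Second entry: 4, 9, 16, 25, 36, 49 → 64 → 81 (perfect squares: 2², 3², 4², …).
Third entry goes -4, -9, -16, -25, -36, -49 → -64 → -81 (always the negative of the second entry).
So the next two triples are [T, 64, -64] and [R, 81, -81].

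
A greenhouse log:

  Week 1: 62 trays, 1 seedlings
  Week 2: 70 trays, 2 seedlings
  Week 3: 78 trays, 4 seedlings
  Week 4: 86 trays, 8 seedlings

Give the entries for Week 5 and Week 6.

94 trays, 16 seedlings; 102 trays, 32 seedlings

Trays: +8 each step; 62, 70, 78, 86 → 94 → 102.
Seedlings: ×2 each step; 1, 2, 4, 8 → 16 → 32.
Putting the parts together: 94 trays, 16 seedlings and then 102 trays, 32 seedlings.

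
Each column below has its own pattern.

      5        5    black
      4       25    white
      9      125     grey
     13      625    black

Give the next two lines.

22  3125  white; 35  15625  grey

First component: 5, 4, 9, 13 → 22 → 35 (each term is the sum of the two before it).
Second component — ×5 each step: 5, 25, 125, 625 → 3125 → 15625.
Shade: repeats black → white → grey, so black, white, grey, black → white → grey.
So the next two lines are 22  3125  white and 35  15625  grey.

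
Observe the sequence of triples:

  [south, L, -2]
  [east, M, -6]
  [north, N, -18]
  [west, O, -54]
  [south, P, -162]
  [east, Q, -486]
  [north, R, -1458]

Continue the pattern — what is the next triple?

[west, S, -4374]

Direction: south, east, north, west, south, east, north → west (repeats south → east → north → west).
Letter: letters move forward 1 place in the alphabet; L, M, N, O, P, Q, R → S.
Third coordinate goes -2, -6, -18, -54, -162, -486, -1458 → -4374 (×3 each step).
Combining the parts gives [west, S, -4374].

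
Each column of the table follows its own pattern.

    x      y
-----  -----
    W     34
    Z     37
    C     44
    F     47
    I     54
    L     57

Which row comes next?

Column x goes W, Z, C, F, I, L → O (letters move forward 3 places in the alphabet, wrapping Z→A).
Column y goes 34, 37, 44, 47, 54, 57 → 64 (alternating steps +3, +7, +3, +7, …).
Combining the parts gives O  64.

O  64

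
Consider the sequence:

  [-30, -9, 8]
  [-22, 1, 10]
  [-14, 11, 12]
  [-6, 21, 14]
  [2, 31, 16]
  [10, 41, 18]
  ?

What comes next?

[18, 51, 20]

First entry: +8 each step, so -30, -22, -14, -6, 2, 10 → 18.
For the second entry, +10 each step: -9, 1, 11, 21, 31, 41 → 51.
For the third entry, +2 each step: 8, 10, 12, 14, 16, 18 → 20.
So the next tuple is [18, 51, 20].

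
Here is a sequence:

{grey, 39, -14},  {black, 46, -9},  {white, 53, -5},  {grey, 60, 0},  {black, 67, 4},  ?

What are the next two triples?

{white, 74, 9}, {grey, 81, 13}

Shade: repeats grey → black → white; grey, black, white, grey, black → white → grey.
Second component: 39, 46, 53, 60, 67 → 74 → 81 (+7 each step).
Third component: alternating steps +5, +4, +5, +4, …; -14, -9, -5, 0, 4 → 9 → 13.
So the next two triples are {white, 74, 9} and {grey, 81, 13}.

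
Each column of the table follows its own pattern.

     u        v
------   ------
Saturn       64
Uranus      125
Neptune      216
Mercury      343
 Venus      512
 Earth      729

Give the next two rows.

Column u: Saturn, Uranus, Neptune, Mercury, Venus, Earth → Mars → Jupiter (runs through the planets Mercury→Neptune).
Column v: 64, 125, 216, 343, 512, 729 → 1000 → 1331 (perfect cubes: 4³, 5³, 6³, …).
So the next two rows are Mars  1000 and Jupiter  1331.

Mars  1000; Jupiter  1331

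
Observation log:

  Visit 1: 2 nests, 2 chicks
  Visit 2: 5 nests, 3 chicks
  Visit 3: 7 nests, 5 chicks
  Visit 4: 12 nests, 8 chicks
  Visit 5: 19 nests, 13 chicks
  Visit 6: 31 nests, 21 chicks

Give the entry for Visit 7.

Nests: each term is the sum of the two before it, so 2, 5, 7, 12, 19, 31 → 50.
Chicks: each term is the sum of the two before it, so 2, 3, 5, 8, 13, 21 → 34.
Putting it together: 50 nests, 34 chicks.

50 nests, 34 chicks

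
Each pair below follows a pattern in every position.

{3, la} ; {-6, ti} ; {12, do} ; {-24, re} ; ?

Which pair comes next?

First component goes 3, -6, 12, -24 → 48 (×(-2) each step).
Note goes la, ti, do, re → mi (runs through the solfège scale do→ti).
Combining the parts gives {48, mi}.

{48, mi}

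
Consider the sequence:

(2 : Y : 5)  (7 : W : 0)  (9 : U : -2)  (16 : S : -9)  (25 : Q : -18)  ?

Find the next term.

For the first part, each term is the sum of the two before it: 2, 7, 9, 16, 25 → 41.
Letter — letters move back 2 places in the alphabet: Y, W, U, S, Q → O.
Third part — together with the first part always sums to 7: 5, 0, -2, -9, -18 → -34.
Combining the parts gives (41 : O : -34).

(41 : O : -34)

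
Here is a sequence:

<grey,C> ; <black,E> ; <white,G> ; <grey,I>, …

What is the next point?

<black,K>

Shade: repeats grey → black → white, so grey, black, white, grey → black.
For the letter, letters move forward 2 places in the alphabet: C, E, G, I → K.
Putting it together: <black,K>.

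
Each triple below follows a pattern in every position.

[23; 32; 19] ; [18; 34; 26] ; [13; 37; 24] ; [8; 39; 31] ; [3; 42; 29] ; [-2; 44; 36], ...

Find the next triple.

First slot — −5 each step: 23, 18, 13, 8, 3, -2 → -7.
Second slot — alternating steps +2, +3, +2, +3, …: 32, 34, 37, 39, 42, 44 → 47.
Third slot: alternating steps +7, −2, +7, −2, …; 19, 26, 24, 31, 29, 36 → 34.
Combining the parts gives [-7; 47; 34].

[-7; 47; 34]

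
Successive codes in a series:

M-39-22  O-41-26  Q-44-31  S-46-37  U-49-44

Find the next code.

W-51-52

Letter: letters move forward 2 places in the alphabet, so M, O, Q, S, U → W.
Second component — alternating steps +2, +3, +2, +3, …: 39, 41, 44, 46, 49 → 51.
Third component — differences are 4, 5, 6, … (increasing by 1 each time): 22, 26, 31, 37, 44 → 52.
Combining the parts gives W-51-52.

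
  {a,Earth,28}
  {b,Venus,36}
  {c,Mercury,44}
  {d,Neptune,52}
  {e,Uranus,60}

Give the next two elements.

{f,Saturn,68}, {g,Jupiter,76}

Letter: letters move forward 1 place in the alphabet; a, b, c, d, e → f → g.
For the planet, runs backward through the planets Mercury→Neptune: Earth, Venus, Mercury, Neptune, Uranus → Saturn → Jupiter.
Third slot: +8 each step, so 28, 36, 44, 52, 60 → 68 → 76.
So the next two elements are {f,Saturn,68} and {g,Jupiter,76}.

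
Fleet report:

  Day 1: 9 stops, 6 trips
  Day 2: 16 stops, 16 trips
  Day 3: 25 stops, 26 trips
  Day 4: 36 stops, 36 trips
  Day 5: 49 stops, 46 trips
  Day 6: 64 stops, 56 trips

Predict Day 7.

81 stops, 66 trips

Stops: perfect squares: 3², 4², 5², …; 9, 16, 25, 36, 49, 64 → 81.
Trips — +10 each step: 6, 16, 26, 36, 46, 56 → 66.
Putting it together: 81 stops, 66 trips.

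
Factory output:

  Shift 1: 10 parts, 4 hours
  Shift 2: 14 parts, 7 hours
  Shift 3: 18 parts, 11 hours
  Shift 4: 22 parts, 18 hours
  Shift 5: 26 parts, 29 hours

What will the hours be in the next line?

Parts: +4 each step, so 10, 14, 18, 22, 26 → 30.
Hours: each term is the sum of the two before it; 4, 7, 11, 18, 29 → 47.

47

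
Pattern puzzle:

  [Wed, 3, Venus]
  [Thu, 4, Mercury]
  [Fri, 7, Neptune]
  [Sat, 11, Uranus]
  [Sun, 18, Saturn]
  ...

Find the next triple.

Day: Wed, Thu, Fri, Sat, Sun → Mon (runs through the weekdays Mon→Sun).
Second entry: 3, 4, 7, 11, 18 → 29 (each term is the sum of the two before it).
Planet goes Venus, Mercury, Neptune, Uranus, Saturn → Jupiter (runs backward through the planets Mercury→Neptune).
So the next triple is [Mon, 29, Jupiter].

[Mon, 29, Jupiter]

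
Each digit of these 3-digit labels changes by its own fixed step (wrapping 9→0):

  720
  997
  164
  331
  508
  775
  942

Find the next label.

119

First digit: +2 each step, mod 10, so 7, 9, 1, 3, 5, 7, 9 → 1.
For the second digit, −3 each step, mod 10: 2, 9, 6, 3, 0, 7, 4 → 1.
Third digit — −3 each step, mod 10: 0, 7, 4, 1, 8, 5, 2 → 9.
Combining the parts gives 119.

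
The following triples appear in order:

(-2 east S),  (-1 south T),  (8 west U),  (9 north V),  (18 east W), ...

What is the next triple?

First component: alternating steps +1, +9, +1, +9, …, so -2, -1, 8, 9, 18 → 19.
Direction goes east, south, west, north, east → south (repeats east → south → west → north).
Letter: S, T, U, V, W → X (letters move forward 1 place in the alphabet).
Combining the parts gives (19 south X).

(19 south X)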